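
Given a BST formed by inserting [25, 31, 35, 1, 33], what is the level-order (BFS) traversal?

Tree insertion order: [25, 31, 35, 1, 33]
Tree (level-order array): [25, 1, 31, None, None, None, 35, 33]
BFS from the root, enqueuing left then right child of each popped node:
  queue [25] -> pop 25, enqueue [1, 31], visited so far: [25]
  queue [1, 31] -> pop 1, enqueue [none], visited so far: [25, 1]
  queue [31] -> pop 31, enqueue [35], visited so far: [25, 1, 31]
  queue [35] -> pop 35, enqueue [33], visited so far: [25, 1, 31, 35]
  queue [33] -> pop 33, enqueue [none], visited so far: [25, 1, 31, 35, 33]
Result: [25, 1, 31, 35, 33]


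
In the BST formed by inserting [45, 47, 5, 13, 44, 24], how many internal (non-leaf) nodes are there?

Tree built from: [45, 47, 5, 13, 44, 24]
Tree (level-order array): [45, 5, 47, None, 13, None, None, None, 44, 24]
Rule: An internal node has at least one child.
Per-node child counts:
  node 45: 2 child(ren)
  node 5: 1 child(ren)
  node 13: 1 child(ren)
  node 44: 1 child(ren)
  node 24: 0 child(ren)
  node 47: 0 child(ren)
Matching nodes: [45, 5, 13, 44]
Count of internal (non-leaf) nodes: 4


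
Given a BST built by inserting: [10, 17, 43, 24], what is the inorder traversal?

Tree insertion order: [10, 17, 43, 24]
Tree (level-order array): [10, None, 17, None, 43, 24]
Inorder traversal: [10, 17, 24, 43]


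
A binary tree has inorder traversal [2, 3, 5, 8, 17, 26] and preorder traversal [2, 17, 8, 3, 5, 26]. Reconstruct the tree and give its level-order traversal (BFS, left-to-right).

Inorder:  [2, 3, 5, 8, 17, 26]
Preorder: [2, 17, 8, 3, 5, 26]
Algorithm: preorder visits root first, so consume preorder in order;
for each root, split the current inorder slice at that value into
left-subtree inorder and right-subtree inorder, then recurse.
Recursive splits:
  root=2; inorder splits into left=[], right=[3, 5, 8, 17, 26]
  root=17; inorder splits into left=[3, 5, 8], right=[26]
  root=8; inorder splits into left=[3, 5], right=[]
  root=3; inorder splits into left=[], right=[5]
  root=5; inorder splits into left=[], right=[]
  root=26; inorder splits into left=[], right=[]
Reconstructed level-order: [2, 17, 8, 26, 3, 5]


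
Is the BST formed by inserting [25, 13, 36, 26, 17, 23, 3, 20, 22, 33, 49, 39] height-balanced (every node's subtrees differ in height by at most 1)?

Tree (level-order array): [25, 13, 36, 3, 17, 26, 49, None, None, None, 23, None, 33, 39, None, 20, None, None, None, None, None, None, 22]
Definition: a tree is height-balanced if, at every node, |h(left) - h(right)| <= 1 (empty subtree has height -1).
Bottom-up per-node check:
  node 3: h_left=-1, h_right=-1, diff=0 [OK], height=0
  node 22: h_left=-1, h_right=-1, diff=0 [OK], height=0
  node 20: h_left=-1, h_right=0, diff=1 [OK], height=1
  node 23: h_left=1, h_right=-1, diff=2 [FAIL (|1--1|=2 > 1)], height=2
  node 17: h_left=-1, h_right=2, diff=3 [FAIL (|-1-2|=3 > 1)], height=3
  node 13: h_left=0, h_right=3, diff=3 [FAIL (|0-3|=3 > 1)], height=4
  node 33: h_left=-1, h_right=-1, diff=0 [OK], height=0
  node 26: h_left=-1, h_right=0, diff=1 [OK], height=1
  node 39: h_left=-1, h_right=-1, diff=0 [OK], height=0
  node 49: h_left=0, h_right=-1, diff=1 [OK], height=1
  node 36: h_left=1, h_right=1, diff=0 [OK], height=2
  node 25: h_left=4, h_right=2, diff=2 [FAIL (|4-2|=2 > 1)], height=5
Node 23 violates the condition: |1 - -1| = 2 > 1.
Result: Not balanced


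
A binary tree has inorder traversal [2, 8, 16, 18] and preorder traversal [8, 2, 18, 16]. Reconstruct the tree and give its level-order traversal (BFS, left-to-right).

Inorder:  [2, 8, 16, 18]
Preorder: [8, 2, 18, 16]
Algorithm: preorder visits root first, so consume preorder in order;
for each root, split the current inorder slice at that value into
left-subtree inorder and right-subtree inorder, then recurse.
Recursive splits:
  root=8; inorder splits into left=[2], right=[16, 18]
  root=2; inorder splits into left=[], right=[]
  root=18; inorder splits into left=[16], right=[]
  root=16; inorder splits into left=[], right=[]
Reconstructed level-order: [8, 2, 18, 16]


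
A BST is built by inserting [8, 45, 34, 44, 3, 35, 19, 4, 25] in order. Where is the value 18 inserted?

Starting tree (level order): [8, 3, 45, None, 4, 34, None, None, None, 19, 44, None, 25, 35]
Insertion path: 8 -> 45 -> 34 -> 19
Result: insert 18 as left child of 19
Final tree (level order): [8, 3, 45, None, 4, 34, None, None, None, 19, 44, 18, 25, 35]


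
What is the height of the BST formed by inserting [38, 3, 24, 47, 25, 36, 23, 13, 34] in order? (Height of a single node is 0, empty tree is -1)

Insertion order: [38, 3, 24, 47, 25, 36, 23, 13, 34]
Tree (level-order array): [38, 3, 47, None, 24, None, None, 23, 25, 13, None, None, 36, None, None, 34]
Compute height bottom-up (empty subtree = -1):
  height(13) = 1 + max(-1, -1) = 0
  height(23) = 1 + max(0, -1) = 1
  height(34) = 1 + max(-1, -1) = 0
  height(36) = 1 + max(0, -1) = 1
  height(25) = 1 + max(-1, 1) = 2
  height(24) = 1 + max(1, 2) = 3
  height(3) = 1 + max(-1, 3) = 4
  height(47) = 1 + max(-1, -1) = 0
  height(38) = 1 + max(4, 0) = 5
Height = 5


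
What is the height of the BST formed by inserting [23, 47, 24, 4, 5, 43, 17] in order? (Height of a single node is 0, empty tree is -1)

Insertion order: [23, 47, 24, 4, 5, 43, 17]
Tree (level-order array): [23, 4, 47, None, 5, 24, None, None, 17, None, 43]
Compute height bottom-up (empty subtree = -1):
  height(17) = 1 + max(-1, -1) = 0
  height(5) = 1 + max(-1, 0) = 1
  height(4) = 1 + max(-1, 1) = 2
  height(43) = 1 + max(-1, -1) = 0
  height(24) = 1 + max(-1, 0) = 1
  height(47) = 1 + max(1, -1) = 2
  height(23) = 1 + max(2, 2) = 3
Height = 3


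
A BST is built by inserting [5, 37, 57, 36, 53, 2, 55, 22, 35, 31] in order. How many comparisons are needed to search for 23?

Search path for 23: 5 -> 37 -> 36 -> 22 -> 35 -> 31
Found: False
Comparisons: 6


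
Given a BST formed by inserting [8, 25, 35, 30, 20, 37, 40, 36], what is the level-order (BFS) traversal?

Tree insertion order: [8, 25, 35, 30, 20, 37, 40, 36]
Tree (level-order array): [8, None, 25, 20, 35, None, None, 30, 37, None, None, 36, 40]
BFS from the root, enqueuing left then right child of each popped node:
  queue [8] -> pop 8, enqueue [25], visited so far: [8]
  queue [25] -> pop 25, enqueue [20, 35], visited so far: [8, 25]
  queue [20, 35] -> pop 20, enqueue [none], visited so far: [8, 25, 20]
  queue [35] -> pop 35, enqueue [30, 37], visited so far: [8, 25, 20, 35]
  queue [30, 37] -> pop 30, enqueue [none], visited so far: [8, 25, 20, 35, 30]
  queue [37] -> pop 37, enqueue [36, 40], visited so far: [8, 25, 20, 35, 30, 37]
  queue [36, 40] -> pop 36, enqueue [none], visited so far: [8, 25, 20, 35, 30, 37, 36]
  queue [40] -> pop 40, enqueue [none], visited so far: [8, 25, 20, 35, 30, 37, 36, 40]
Result: [8, 25, 20, 35, 30, 37, 36, 40]


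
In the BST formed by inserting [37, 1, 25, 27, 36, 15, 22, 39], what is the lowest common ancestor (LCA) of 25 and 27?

Tree insertion order: [37, 1, 25, 27, 36, 15, 22, 39]
Tree (level-order array): [37, 1, 39, None, 25, None, None, 15, 27, None, 22, None, 36]
In a BST, the LCA of p=25, q=27 is the first node v on the
root-to-leaf path with p <= v <= q (go left if both < v, right if both > v).
Walk from root:
  at 37: both 25 and 27 < 37, go left
  at 1: both 25 and 27 > 1, go right
  at 25: 25 <= 25 <= 27, this is the LCA
LCA = 25


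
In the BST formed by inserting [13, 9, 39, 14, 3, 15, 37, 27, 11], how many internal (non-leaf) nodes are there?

Tree built from: [13, 9, 39, 14, 3, 15, 37, 27, 11]
Tree (level-order array): [13, 9, 39, 3, 11, 14, None, None, None, None, None, None, 15, None, 37, 27]
Rule: An internal node has at least one child.
Per-node child counts:
  node 13: 2 child(ren)
  node 9: 2 child(ren)
  node 3: 0 child(ren)
  node 11: 0 child(ren)
  node 39: 1 child(ren)
  node 14: 1 child(ren)
  node 15: 1 child(ren)
  node 37: 1 child(ren)
  node 27: 0 child(ren)
Matching nodes: [13, 9, 39, 14, 15, 37]
Count of internal (non-leaf) nodes: 6


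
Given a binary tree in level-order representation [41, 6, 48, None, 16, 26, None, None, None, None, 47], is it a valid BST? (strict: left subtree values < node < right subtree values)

Level-order array: [41, 6, 48, None, 16, 26, None, None, None, None, 47]
Validate using subtree bounds (lo, hi): at each node, require lo < value < hi,
then recurse left with hi=value and right with lo=value.
Preorder trace (stopping at first violation):
  at node 41 with bounds (-inf, +inf): OK
  at node 6 with bounds (-inf, 41): OK
  at node 16 with bounds (6, 41): OK
  at node 48 with bounds (41, +inf): OK
  at node 26 with bounds (41, 48): VIOLATION
Node 26 violates its bound: not (41 < 26 < 48).
Result: Not a valid BST


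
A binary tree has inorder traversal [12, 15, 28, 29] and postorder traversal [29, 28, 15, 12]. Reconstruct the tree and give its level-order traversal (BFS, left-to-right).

Inorder:   [12, 15, 28, 29]
Postorder: [29, 28, 15, 12]
Algorithm: postorder visits root last, so walk postorder right-to-left;
each value is the root of the current inorder slice — split it at that
value, recurse on the right subtree first, then the left.
Recursive splits:
  root=12; inorder splits into left=[], right=[15, 28, 29]
  root=15; inorder splits into left=[], right=[28, 29]
  root=28; inorder splits into left=[], right=[29]
  root=29; inorder splits into left=[], right=[]
Reconstructed level-order: [12, 15, 28, 29]


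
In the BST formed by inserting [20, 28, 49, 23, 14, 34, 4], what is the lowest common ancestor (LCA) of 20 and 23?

Tree insertion order: [20, 28, 49, 23, 14, 34, 4]
Tree (level-order array): [20, 14, 28, 4, None, 23, 49, None, None, None, None, 34]
In a BST, the LCA of p=20, q=23 is the first node v on the
root-to-leaf path with p <= v <= q (go left if both < v, right if both > v).
Walk from root:
  at 20: 20 <= 20 <= 23, this is the LCA
LCA = 20


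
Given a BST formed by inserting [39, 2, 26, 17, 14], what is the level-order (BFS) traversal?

Tree insertion order: [39, 2, 26, 17, 14]
Tree (level-order array): [39, 2, None, None, 26, 17, None, 14]
BFS from the root, enqueuing left then right child of each popped node:
  queue [39] -> pop 39, enqueue [2], visited so far: [39]
  queue [2] -> pop 2, enqueue [26], visited so far: [39, 2]
  queue [26] -> pop 26, enqueue [17], visited so far: [39, 2, 26]
  queue [17] -> pop 17, enqueue [14], visited so far: [39, 2, 26, 17]
  queue [14] -> pop 14, enqueue [none], visited so far: [39, 2, 26, 17, 14]
Result: [39, 2, 26, 17, 14]


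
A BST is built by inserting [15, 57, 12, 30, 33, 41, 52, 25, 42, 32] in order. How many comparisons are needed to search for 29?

Search path for 29: 15 -> 57 -> 30 -> 25
Found: False
Comparisons: 4


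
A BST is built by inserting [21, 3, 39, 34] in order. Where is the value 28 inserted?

Starting tree (level order): [21, 3, 39, None, None, 34]
Insertion path: 21 -> 39 -> 34
Result: insert 28 as left child of 34
Final tree (level order): [21, 3, 39, None, None, 34, None, 28]


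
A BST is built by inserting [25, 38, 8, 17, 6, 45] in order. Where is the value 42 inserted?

Starting tree (level order): [25, 8, 38, 6, 17, None, 45]
Insertion path: 25 -> 38 -> 45
Result: insert 42 as left child of 45
Final tree (level order): [25, 8, 38, 6, 17, None, 45, None, None, None, None, 42]


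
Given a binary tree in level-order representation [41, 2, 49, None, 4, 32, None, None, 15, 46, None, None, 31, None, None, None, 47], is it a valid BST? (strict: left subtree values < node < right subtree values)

Level-order array: [41, 2, 49, None, 4, 32, None, None, 15, 46, None, None, 31, None, None, None, 47]
Validate using subtree bounds (lo, hi): at each node, require lo < value < hi,
then recurse left with hi=value and right with lo=value.
Preorder trace (stopping at first violation):
  at node 41 with bounds (-inf, +inf): OK
  at node 2 with bounds (-inf, 41): OK
  at node 4 with bounds (2, 41): OK
  at node 15 with bounds (4, 41): OK
  at node 31 with bounds (15, 41): OK
  at node 47 with bounds (31, 41): VIOLATION
Node 47 violates its bound: not (31 < 47 < 41).
Result: Not a valid BST


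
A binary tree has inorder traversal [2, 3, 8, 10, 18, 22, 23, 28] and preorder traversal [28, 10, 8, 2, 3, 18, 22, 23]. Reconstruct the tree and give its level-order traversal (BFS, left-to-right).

Inorder:  [2, 3, 8, 10, 18, 22, 23, 28]
Preorder: [28, 10, 8, 2, 3, 18, 22, 23]
Algorithm: preorder visits root first, so consume preorder in order;
for each root, split the current inorder slice at that value into
left-subtree inorder and right-subtree inorder, then recurse.
Recursive splits:
  root=28; inorder splits into left=[2, 3, 8, 10, 18, 22, 23], right=[]
  root=10; inorder splits into left=[2, 3, 8], right=[18, 22, 23]
  root=8; inorder splits into left=[2, 3], right=[]
  root=2; inorder splits into left=[], right=[3]
  root=3; inorder splits into left=[], right=[]
  root=18; inorder splits into left=[], right=[22, 23]
  root=22; inorder splits into left=[], right=[23]
  root=23; inorder splits into left=[], right=[]
Reconstructed level-order: [28, 10, 8, 18, 2, 22, 3, 23]


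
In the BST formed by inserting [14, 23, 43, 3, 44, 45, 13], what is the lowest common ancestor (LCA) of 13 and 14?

Tree insertion order: [14, 23, 43, 3, 44, 45, 13]
Tree (level-order array): [14, 3, 23, None, 13, None, 43, None, None, None, 44, None, 45]
In a BST, the LCA of p=13, q=14 is the first node v on the
root-to-leaf path with p <= v <= q (go left if both < v, right if both > v).
Walk from root:
  at 14: 13 <= 14 <= 14, this is the LCA
LCA = 14


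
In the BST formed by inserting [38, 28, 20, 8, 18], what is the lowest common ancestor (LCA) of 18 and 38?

Tree insertion order: [38, 28, 20, 8, 18]
Tree (level-order array): [38, 28, None, 20, None, 8, None, None, 18]
In a BST, the LCA of p=18, q=38 is the first node v on the
root-to-leaf path with p <= v <= q (go left if both < v, right if both > v).
Walk from root:
  at 38: 18 <= 38 <= 38, this is the LCA
LCA = 38


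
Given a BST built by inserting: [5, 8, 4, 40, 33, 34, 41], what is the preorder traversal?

Tree insertion order: [5, 8, 4, 40, 33, 34, 41]
Tree (level-order array): [5, 4, 8, None, None, None, 40, 33, 41, None, 34]
Preorder traversal: [5, 4, 8, 40, 33, 34, 41]


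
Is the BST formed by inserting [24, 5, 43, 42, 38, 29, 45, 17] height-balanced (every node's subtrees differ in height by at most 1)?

Tree (level-order array): [24, 5, 43, None, 17, 42, 45, None, None, 38, None, None, None, 29]
Definition: a tree is height-balanced if, at every node, |h(left) - h(right)| <= 1 (empty subtree has height -1).
Bottom-up per-node check:
  node 17: h_left=-1, h_right=-1, diff=0 [OK], height=0
  node 5: h_left=-1, h_right=0, diff=1 [OK], height=1
  node 29: h_left=-1, h_right=-1, diff=0 [OK], height=0
  node 38: h_left=0, h_right=-1, diff=1 [OK], height=1
  node 42: h_left=1, h_right=-1, diff=2 [FAIL (|1--1|=2 > 1)], height=2
  node 45: h_left=-1, h_right=-1, diff=0 [OK], height=0
  node 43: h_left=2, h_right=0, diff=2 [FAIL (|2-0|=2 > 1)], height=3
  node 24: h_left=1, h_right=3, diff=2 [FAIL (|1-3|=2 > 1)], height=4
Node 42 violates the condition: |1 - -1| = 2 > 1.
Result: Not balanced


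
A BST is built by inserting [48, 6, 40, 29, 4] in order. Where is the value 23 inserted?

Starting tree (level order): [48, 6, None, 4, 40, None, None, 29]
Insertion path: 48 -> 6 -> 40 -> 29
Result: insert 23 as left child of 29
Final tree (level order): [48, 6, None, 4, 40, None, None, 29, None, 23]


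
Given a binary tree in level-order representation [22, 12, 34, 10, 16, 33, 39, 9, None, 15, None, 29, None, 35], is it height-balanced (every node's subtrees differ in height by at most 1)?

Tree (level-order array): [22, 12, 34, 10, 16, 33, 39, 9, None, 15, None, 29, None, 35]
Definition: a tree is height-balanced if, at every node, |h(left) - h(right)| <= 1 (empty subtree has height -1).
Bottom-up per-node check:
  node 9: h_left=-1, h_right=-1, diff=0 [OK], height=0
  node 10: h_left=0, h_right=-1, diff=1 [OK], height=1
  node 15: h_left=-1, h_right=-1, diff=0 [OK], height=0
  node 16: h_left=0, h_right=-1, diff=1 [OK], height=1
  node 12: h_left=1, h_right=1, diff=0 [OK], height=2
  node 29: h_left=-1, h_right=-1, diff=0 [OK], height=0
  node 33: h_left=0, h_right=-1, diff=1 [OK], height=1
  node 35: h_left=-1, h_right=-1, diff=0 [OK], height=0
  node 39: h_left=0, h_right=-1, diff=1 [OK], height=1
  node 34: h_left=1, h_right=1, diff=0 [OK], height=2
  node 22: h_left=2, h_right=2, diff=0 [OK], height=3
All nodes satisfy the balance condition.
Result: Balanced


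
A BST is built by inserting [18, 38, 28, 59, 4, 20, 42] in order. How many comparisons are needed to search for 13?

Search path for 13: 18 -> 4
Found: False
Comparisons: 2


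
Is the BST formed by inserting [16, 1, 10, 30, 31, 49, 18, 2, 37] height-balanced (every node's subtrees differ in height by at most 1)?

Tree (level-order array): [16, 1, 30, None, 10, 18, 31, 2, None, None, None, None, 49, None, None, 37]
Definition: a tree is height-balanced if, at every node, |h(left) - h(right)| <= 1 (empty subtree has height -1).
Bottom-up per-node check:
  node 2: h_left=-1, h_right=-1, diff=0 [OK], height=0
  node 10: h_left=0, h_right=-1, diff=1 [OK], height=1
  node 1: h_left=-1, h_right=1, diff=2 [FAIL (|-1-1|=2 > 1)], height=2
  node 18: h_left=-1, h_right=-1, diff=0 [OK], height=0
  node 37: h_left=-1, h_right=-1, diff=0 [OK], height=0
  node 49: h_left=0, h_right=-1, diff=1 [OK], height=1
  node 31: h_left=-1, h_right=1, diff=2 [FAIL (|-1-1|=2 > 1)], height=2
  node 30: h_left=0, h_right=2, diff=2 [FAIL (|0-2|=2 > 1)], height=3
  node 16: h_left=2, h_right=3, diff=1 [OK], height=4
Node 1 violates the condition: |-1 - 1| = 2 > 1.
Result: Not balanced


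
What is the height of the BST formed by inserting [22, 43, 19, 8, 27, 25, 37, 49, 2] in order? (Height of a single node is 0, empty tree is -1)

Insertion order: [22, 43, 19, 8, 27, 25, 37, 49, 2]
Tree (level-order array): [22, 19, 43, 8, None, 27, 49, 2, None, 25, 37]
Compute height bottom-up (empty subtree = -1):
  height(2) = 1 + max(-1, -1) = 0
  height(8) = 1 + max(0, -1) = 1
  height(19) = 1 + max(1, -1) = 2
  height(25) = 1 + max(-1, -1) = 0
  height(37) = 1 + max(-1, -1) = 0
  height(27) = 1 + max(0, 0) = 1
  height(49) = 1 + max(-1, -1) = 0
  height(43) = 1 + max(1, 0) = 2
  height(22) = 1 + max(2, 2) = 3
Height = 3


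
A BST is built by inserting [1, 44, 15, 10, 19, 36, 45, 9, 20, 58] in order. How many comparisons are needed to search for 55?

Search path for 55: 1 -> 44 -> 45 -> 58
Found: False
Comparisons: 4


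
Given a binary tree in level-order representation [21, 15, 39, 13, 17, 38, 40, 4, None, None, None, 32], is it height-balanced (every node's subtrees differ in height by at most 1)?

Tree (level-order array): [21, 15, 39, 13, 17, 38, 40, 4, None, None, None, 32]
Definition: a tree is height-balanced if, at every node, |h(left) - h(right)| <= 1 (empty subtree has height -1).
Bottom-up per-node check:
  node 4: h_left=-1, h_right=-1, diff=0 [OK], height=0
  node 13: h_left=0, h_right=-1, diff=1 [OK], height=1
  node 17: h_left=-1, h_right=-1, diff=0 [OK], height=0
  node 15: h_left=1, h_right=0, diff=1 [OK], height=2
  node 32: h_left=-1, h_right=-1, diff=0 [OK], height=0
  node 38: h_left=0, h_right=-1, diff=1 [OK], height=1
  node 40: h_left=-1, h_right=-1, diff=0 [OK], height=0
  node 39: h_left=1, h_right=0, diff=1 [OK], height=2
  node 21: h_left=2, h_right=2, diff=0 [OK], height=3
All nodes satisfy the balance condition.
Result: Balanced


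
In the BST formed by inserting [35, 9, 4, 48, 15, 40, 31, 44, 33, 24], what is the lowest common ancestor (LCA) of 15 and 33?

Tree insertion order: [35, 9, 4, 48, 15, 40, 31, 44, 33, 24]
Tree (level-order array): [35, 9, 48, 4, 15, 40, None, None, None, None, 31, None, 44, 24, 33]
In a BST, the LCA of p=15, q=33 is the first node v on the
root-to-leaf path with p <= v <= q (go left if both < v, right if both > v).
Walk from root:
  at 35: both 15 and 33 < 35, go left
  at 9: both 15 and 33 > 9, go right
  at 15: 15 <= 15 <= 33, this is the LCA
LCA = 15


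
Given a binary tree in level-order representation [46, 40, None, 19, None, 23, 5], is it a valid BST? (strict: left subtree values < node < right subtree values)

Level-order array: [46, 40, None, 19, None, 23, 5]
Validate using subtree bounds (lo, hi): at each node, require lo < value < hi,
then recurse left with hi=value and right with lo=value.
Preorder trace (stopping at first violation):
  at node 46 with bounds (-inf, +inf): OK
  at node 40 with bounds (-inf, 46): OK
  at node 19 with bounds (-inf, 40): OK
  at node 23 with bounds (-inf, 19): VIOLATION
Node 23 violates its bound: not (-inf < 23 < 19).
Result: Not a valid BST


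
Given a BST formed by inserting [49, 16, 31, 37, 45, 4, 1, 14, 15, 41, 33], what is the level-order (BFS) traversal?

Tree insertion order: [49, 16, 31, 37, 45, 4, 1, 14, 15, 41, 33]
Tree (level-order array): [49, 16, None, 4, 31, 1, 14, None, 37, None, None, None, 15, 33, 45, None, None, None, None, 41]
BFS from the root, enqueuing left then right child of each popped node:
  queue [49] -> pop 49, enqueue [16], visited so far: [49]
  queue [16] -> pop 16, enqueue [4, 31], visited so far: [49, 16]
  queue [4, 31] -> pop 4, enqueue [1, 14], visited so far: [49, 16, 4]
  queue [31, 1, 14] -> pop 31, enqueue [37], visited so far: [49, 16, 4, 31]
  queue [1, 14, 37] -> pop 1, enqueue [none], visited so far: [49, 16, 4, 31, 1]
  queue [14, 37] -> pop 14, enqueue [15], visited so far: [49, 16, 4, 31, 1, 14]
  queue [37, 15] -> pop 37, enqueue [33, 45], visited so far: [49, 16, 4, 31, 1, 14, 37]
  queue [15, 33, 45] -> pop 15, enqueue [none], visited so far: [49, 16, 4, 31, 1, 14, 37, 15]
  queue [33, 45] -> pop 33, enqueue [none], visited so far: [49, 16, 4, 31, 1, 14, 37, 15, 33]
  queue [45] -> pop 45, enqueue [41], visited so far: [49, 16, 4, 31, 1, 14, 37, 15, 33, 45]
  queue [41] -> pop 41, enqueue [none], visited so far: [49, 16, 4, 31, 1, 14, 37, 15, 33, 45, 41]
Result: [49, 16, 4, 31, 1, 14, 37, 15, 33, 45, 41]


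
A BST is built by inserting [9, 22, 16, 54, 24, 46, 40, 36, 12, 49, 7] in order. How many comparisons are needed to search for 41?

Search path for 41: 9 -> 22 -> 54 -> 24 -> 46 -> 40
Found: False
Comparisons: 6


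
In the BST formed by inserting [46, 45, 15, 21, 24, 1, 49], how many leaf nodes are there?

Tree built from: [46, 45, 15, 21, 24, 1, 49]
Tree (level-order array): [46, 45, 49, 15, None, None, None, 1, 21, None, None, None, 24]
Rule: A leaf has 0 children.
Per-node child counts:
  node 46: 2 child(ren)
  node 45: 1 child(ren)
  node 15: 2 child(ren)
  node 1: 0 child(ren)
  node 21: 1 child(ren)
  node 24: 0 child(ren)
  node 49: 0 child(ren)
Matching nodes: [1, 24, 49]
Count of leaf nodes: 3


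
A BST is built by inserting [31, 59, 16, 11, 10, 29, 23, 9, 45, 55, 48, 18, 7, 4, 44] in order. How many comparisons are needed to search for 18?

Search path for 18: 31 -> 16 -> 29 -> 23 -> 18
Found: True
Comparisons: 5


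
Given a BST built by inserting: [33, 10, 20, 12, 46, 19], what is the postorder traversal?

Tree insertion order: [33, 10, 20, 12, 46, 19]
Tree (level-order array): [33, 10, 46, None, 20, None, None, 12, None, None, 19]
Postorder traversal: [19, 12, 20, 10, 46, 33]


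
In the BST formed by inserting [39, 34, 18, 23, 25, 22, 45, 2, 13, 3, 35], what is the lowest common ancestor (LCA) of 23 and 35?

Tree insertion order: [39, 34, 18, 23, 25, 22, 45, 2, 13, 3, 35]
Tree (level-order array): [39, 34, 45, 18, 35, None, None, 2, 23, None, None, None, 13, 22, 25, 3]
In a BST, the LCA of p=23, q=35 is the first node v on the
root-to-leaf path with p <= v <= q (go left if both < v, right if both > v).
Walk from root:
  at 39: both 23 and 35 < 39, go left
  at 34: 23 <= 34 <= 35, this is the LCA
LCA = 34


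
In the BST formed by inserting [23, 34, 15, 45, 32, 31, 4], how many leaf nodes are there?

Tree built from: [23, 34, 15, 45, 32, 31, 4]
Tree (level-order array): [23, 15, 34, 4, None, 32, 45, None, None, 31]
Rule: A leaf has 0 children.
Per-node child counts:
  node 23: 2 child(ren)
  node 15: 1 child(ren)
  node 4: 0 child(ren)
  node 34: 2 child(ren)
  node 32: 1 child(ren)
  node 31: 0 child(ren)
  node 45: 0 child(ren)
Matching nodes: [4, 31, 45]
Count of leaf nodes: 3


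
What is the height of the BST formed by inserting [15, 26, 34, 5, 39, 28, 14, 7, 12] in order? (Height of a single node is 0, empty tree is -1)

Insertion order: [15, 26, 34, 5, 39, 28, 14, 7, 12]
Tree (level-order array): [15, 5, 26, None, 14, None, 34, 7, None, 28, 39, None, 12]
Compute height bottom-up (empty subtree = -1):
  height(12) = 1 + max(-1, -1) = 0
  height(7) = 1 + max(-1, 0) = 1
  height(14) = 1 + max(1, -1) = 2
  height(5) = 1 + max(-1, 2) = 3
  height(28) = 1 + max(-1, -1) = 0
  height(39) = 1 + max(-1, -1) = 0
  height(34) = 1 + max(0, 0) = 1
  height(26) = 1 + max(-1, 1) = 2
  height(15) = 1 + max(3, 2) = 4
Height = 4


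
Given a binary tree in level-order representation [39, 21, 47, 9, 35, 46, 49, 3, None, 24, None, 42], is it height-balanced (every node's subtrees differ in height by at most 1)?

Tree (level-order array): [39, 21, 47, 9, 35, 46, 49, 3, None, 24, None, 42]
Definition: a tree is height-balanced if, at every node, |h(left) - h(right)| <= 1 (empty subtree has height -1).
Bottom-up per-node check:
  node 3: h_left=-1, h_right=-1, diff=0 [OK], height=0
  node 9: h_left=0, h_right=-1, diff=1 [OK], height=1
  node 24: h_left=-1, h_right=-1, diff=0 [OK], height=0
  node 35: h_left=0, h_right=-1, diff=1 [OK], height=1
  node 21: h_left=1, h_right=1, diff=0 [OK], height=2
  node 42: h_left=-1, h_right=-1, diff=0 [OK], height=0
  node 46: h_left=0, h_right=-1, diff=1 [OK], height=1
  node 49: h_left=-1, h_right=-1, diff=0 [OK], height=0
  node 47: h_left=1, h_right=0, diff=1 [OK], height=2
  node 39: h_left=2, h_right=2, diff=0 [OK], height=3
All nodes satisfy the balance condition.
Result: Balanced


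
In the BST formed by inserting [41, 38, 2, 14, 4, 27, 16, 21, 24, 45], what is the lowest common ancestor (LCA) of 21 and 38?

Tree insertion order: [41, 38, 2, 14, 4, 27, 16, 21, 24, 45]
Tree (level-order array): [41, 38, 45, 2, None, None, None, None, 14, 4, 27, None, None, 16, None, None, 21, None, 24]
In a BST, the LCA of p=21, q=38 is the first node v on the
root-to-leaf path with p <= v <= q (go left if both < v, right if both > v).
Walk from root:
  at 41: both 21 and 38 < 41, go left
  at 38: 21 <= 38 <= 38, this is the LCA
LCA = 38


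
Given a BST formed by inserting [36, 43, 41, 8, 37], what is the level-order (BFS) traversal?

Tree insertion order: [36, 43, 41, 8, 37]
Tree (level-order array): [36, 8, 43, None, None, 41, None, 37]
BFS from the root, enqueuing left then right child of each popped node:
  queue [36] -> pop 36, enqueue [8, 43], visited so far: [36]
  queue [8, 43] -> pop 8, enqueue [none], visited so far: [36, 8]
  queue [43] -> pop 43, enqueue [41], visited so far: [36, 8, 43]
  queue [41] -> pop 41, enqueue [37], visited so far: [36, 8, 43, 41]
  queue [37] -> pop 37, enqueue [none], visited so far: [36, 8, 43, 41, 37]
Result: [36, 8, 43, 41, 37]


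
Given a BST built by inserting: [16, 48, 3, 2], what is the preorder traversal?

Tree insertion order: [16, 48, 3, 2]
Tree (level-order array): [16, 3, 48, 2]
Preorder traversal: [16, 3, 2, 48]


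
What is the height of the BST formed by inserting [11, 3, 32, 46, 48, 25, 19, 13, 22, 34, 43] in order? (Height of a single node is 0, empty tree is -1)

Insertion order: [11, 3, 32, 46, 48, 25, 19, 13, 22, 34, 43]
Tree (level-order array): [11, 3, 32, None, None, 25, 46, 19, None, 34, 48, 13, 22, None, 43]
Compute height bottom-up (empty subtree = -1):
  height(3) = 1 + max(-1, -1) = 0
  height(13) = 1 + max(-1, -1) = 0
  height(22) = 1 + max(-1, -1) = 0
  height(19) = 1 + max(0, 0) = 1
  height(25) = 1 + max(1, -1) = 2
  height(43) = 1 + max(-1, -1) = 0
  height(34) = 1 + max(-1, 0) = 1
  height(48) = 1 + max(-1, -1) = 0
  height(46) = 1 + max(1, 0) = 2
  height(32) = 1 + max(2, 2) = 3
  height(11) = 1 + max(0, 3) = 4
Height = 4


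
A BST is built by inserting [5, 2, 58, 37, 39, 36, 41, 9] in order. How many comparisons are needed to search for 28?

Search path for 28: 5 -> 58 -> 37 -> 36 -> 9
Found: False
Comparisons: 5


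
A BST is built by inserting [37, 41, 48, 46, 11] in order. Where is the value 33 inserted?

Starting tree (level order): [37, 11, 41, None, None, None, 48, 46]
Insertion path: 37 -> 11
Result: insert 33 as right child of 11
Final tree (level order): [37, 11, 41, None, 33, None, 48, None, None, 46]


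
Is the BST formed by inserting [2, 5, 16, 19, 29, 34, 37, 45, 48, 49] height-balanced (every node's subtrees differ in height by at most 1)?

Tree (level-order array): [2, None, 5, None, 16, None, 19, None, 29, None, 34, None, 37, None, 45, None, 48, None, 49]
Definition: a tree is height-balanced if, at every node, |h(left) - h(right)| <= 1 (empty subtree has height -1).
Bottom-up per-node check:
  node 49: h_left=-1, h_right=-1, diff=0 [OK], height=0
  node 48: h_left=-1, h_right=0, diff=1 [OK], height=1
  node 45: h_left=-1, h_right=1, diff=2 [FAIL (|-1-1|=2 > 1)], height=2
  node 37: h_left=-1, h_right=2, diff=3 [FAIL (|-1-2|=3 > 1)], height=3
  node 34: h_left=-1, h_right=3, diff=4 [FAIL (|-1-3|=4 > 1)], height=4
  node 29: h_left=-1, h_right=4, diff=5 [FAIL (|-1-4|=5 > 1)], height=5
  node 19: h_left=-1, h_right=5, diff=6 [FAIL (|-1-5|=6 > 1)], height=6
  node 16: h_left=-1, h_right=6, diff=7 [FAIL (|-1-6|=7 > 1)], height=7
  node 5: h_left=-1, h_right=7, diff=8 [FAIL (|-1-7|=8 > 1)], height=8
  node 2: h_left=-1, h_right=8, diff=9 [FAIL (|-1-8|=9 > 1)], height=9
Node 45 violates the condition: |-1 - 1| = 2 > 1.
Result: Not balanced


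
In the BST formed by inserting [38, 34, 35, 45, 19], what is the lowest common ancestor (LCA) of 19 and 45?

Tree insertion order: [38, 34, 35, 45, 19]
Tree (level-order array): [38, 34, 45, 19, 35]
In a BST, the LCA of p=19, q=45 is the first node v on the
root-to-leaf path with p <= v <= q (go left if both < v, right if both > v).
Walk from root:
  at 38: 19 <= 38 <= 45, this is the LCA
LCA = 38


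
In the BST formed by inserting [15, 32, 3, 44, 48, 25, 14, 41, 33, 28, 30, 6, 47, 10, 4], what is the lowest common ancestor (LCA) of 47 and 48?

Tree insertion order: [15, 32, 3, 44, 48, 25, 14, 41, 33, 28, 30, 6, 47, 10, 4]
Tree (level-order array): [15, 3, 32, None, 14, 25, 44, 6, None, None, 28, 41, 48, 4, 10, None, 30, 33, None, 47]
In a BST, the LCA of p=47, q=48 is the first node v on the
root-to-leaf path with p <= v <= q (go left if both < v, right if both > v).
Walk from root:
  at 15: both 47 and 48 > 15, go right
  at 32: both 47 and 48 > 32, go right
  at 44: both 47 and 48 > 44, go right
  at 48: 47 <= 48 <= 48, this is the LCA
LCA = 48


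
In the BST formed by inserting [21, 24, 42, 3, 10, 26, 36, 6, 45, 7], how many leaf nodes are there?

Tree built from: [21, 24, 42, 3, 10, 26, 36, 6, 45, 7]
Tree (level-order array): [21, 3, 24, None, 10, None, 42, 6, None, 26, 45, None, 7, None, 36]
Rule: A leaf has 0 children.
Per-node child counts:
  node 21: 2 child(ren)
  node 3: 1 child(ren)
  node 10: 1 child(ren)
  node 6: 1 child(ren)
  node 7: 0 child(ren)
  node 24: 1 child(ren)
  node 42: 2 child(ren)
  node 26: 1 child(ren)
  node 36: 0 child(ren)
  node 45: 0 child(ren)
Matching nodes: [7, 36, 45]
Count of leaf nodes: 3


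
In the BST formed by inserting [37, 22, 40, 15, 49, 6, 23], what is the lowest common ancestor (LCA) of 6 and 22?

Tree insertion order: [37, 22, 40, 15, 49, 6, 23]
Tree (level-order array): [37, 22, 40, 15, 23, None, 49, 6]
In a BST, the LCA of p=6, q=22 is the first node v on the
root-to-leaf path with p <= v <= q (go left if both < v, right if both > v).
Walk from root:
  at 37: both 6 and 22 < 37, go left
  at 22: 6 <= 22 <= 22, this is the LCA
LCA = 22


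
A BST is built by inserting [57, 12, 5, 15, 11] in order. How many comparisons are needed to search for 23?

Search path for 23: 57 -> 12 -> 15
Found: False
Comparisons: 3


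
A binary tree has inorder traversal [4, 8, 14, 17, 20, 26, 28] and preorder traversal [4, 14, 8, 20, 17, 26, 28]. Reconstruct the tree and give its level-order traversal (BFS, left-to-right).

Inorder:  [4, 8, 14, 17, 20, 26, 28]
Preorder: [4, 14, 8, 20, 17, 26, 28]
Algorithm: preorder visits root first, so consume preorder in order;
for each root, split the current inorder slice at that value into
left-subtree inorder and right-subtree inorder, then recurse.
Recursive splits:
  root=4; inorder splits into left=[], right=[8, 14, 17, 20, 26, 28]
  root=14; inorder splits into left=[8], right=[17, 20, 26, 28]
  root=8; inorder splits into left=[], right=[]
  root=20; inorder splits into left=[17], right=[26, 28]
  root=17; inorder splits into left=[], right=[]
  root=26; inorder splits into left=[], right=[28]
  root=28; inorder splits into left=[], right=[]
Reconstructed level-order: [4, 14, 8, 20, 17, 26, 28]


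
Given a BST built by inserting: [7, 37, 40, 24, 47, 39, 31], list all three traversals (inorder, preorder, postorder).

Tree insertion order: [7, 37, 40, 24, 47, 39, 31]
Tree (level-order array): [7, None, 37, 24, 40, None, 31, 39, 47]
Inorder (L, root, R): [7, 24, 31, 37, 39, 40, 47]
Preorder (root, L, R): [7, 37, 24, 31, 40, 39, 47]
Postorder (L, R, root): [31, 24, 39, 47, 40, 37, 7]


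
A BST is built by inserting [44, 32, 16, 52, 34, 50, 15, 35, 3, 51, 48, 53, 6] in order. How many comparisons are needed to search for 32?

Search path for 32: 44 -> 32
Found: True
Comparisons: 2


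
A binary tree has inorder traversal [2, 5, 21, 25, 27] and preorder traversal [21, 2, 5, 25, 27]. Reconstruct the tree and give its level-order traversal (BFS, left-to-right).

Inorder:  [2, 5, 21, 25, 27]
Preorder: [21, 2, 5, 25, 27]
Algorithm: preorder visits root first, so consume preorder in order;
for each root, split the current inorder slice at that value into
left-subtree inorder and right-subtree inorder, then recurse.
Recursive splits:
  root=21; inorder splits into left=[2, 5], right=[25, 27]
  root=2; inorder splits into left=[], right=[5]
  root=5; inorder splits into left=[], right=[]
  root=25; inorder splits into left=[], right=[27]
  root=27; inorder splits into left=[], right=[]
Reconstructed level-order: [21, 2, 25, 5, 27]


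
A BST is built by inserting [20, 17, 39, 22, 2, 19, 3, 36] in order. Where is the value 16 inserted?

Starting tree (level order): [20, 17, 39, 2, 19, 22, None, None, 3, None, None, None, 36]
Insertion path: 20 -> 17 -> 2 -> 3
Result: insert 16 as right child of 3
Final tree (level order): [20, 17, 39, 2, 19, 22, None, None, 3, None, None, None, 36, None, 16]


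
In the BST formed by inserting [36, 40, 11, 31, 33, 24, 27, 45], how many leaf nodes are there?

Tree built from: [36, 40, 11, 31, 33, 24, 27, 45]
Tree (level-order array): [36, 11, 40, None, 31, None, 45, 24, 33, None, None, None, 27]
Rule: A leaf has 0 children.
Per-node child counts:
  node 36: 2 child(ren)
  node 11: 1 child(ren)
  node 31: 2 child(ren)
  node 24: 1 child(ren)
  node 27: 0 child(ren)
  node 33: 0 child(ren)
  node 40: 1 child(ren)
  node 45: 0 child(ren)
Matching nodes: [27, 33, 45]
Count of leaf nodes: 3


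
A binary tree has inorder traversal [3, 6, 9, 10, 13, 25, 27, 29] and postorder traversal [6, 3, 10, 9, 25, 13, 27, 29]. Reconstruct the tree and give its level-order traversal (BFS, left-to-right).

Inorder:   [3, 6, 9, 10, 13, 25, 27, 29]
Postorder: [6, 3, 10, 9, 25, 13, 27, 29]
Algorithm: postorder visits root last, so walk postorder right-to-left;
each value is the root of the current inorder slice — split it at that
value, recurse on the right subtree first, then the left.
Recursive splits:
  root=29; inorder splits into left=[3, 6, 9, 10, 13, 25, 27], right=[]
  root=27; inorder splits into left=[3, 6, 9, 10, 13, 25], right=[]
  root=13; inorder splits into left=[3, 6, 9, 10], right=[25]
  root=25; inorder splits into left=[], right=[]
  root=9; inorder splits into left=[3, 6], right=[10]
  root=10; inorder splits into left=[], right=[]
  root=3; inorder splits into left=[], right=[6]
  root=6; inorder splits into left=[], right=[]
Reconstructed level-order: [29, 27, 13, 9, 25, 3, 10, 6]


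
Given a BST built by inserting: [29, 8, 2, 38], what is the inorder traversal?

Tree insertion order: [29, 8, 2, 38]
Tree (level-order array): [29, 8, 38, 2]
Inorder traversal: [2, 8, 29, 38]


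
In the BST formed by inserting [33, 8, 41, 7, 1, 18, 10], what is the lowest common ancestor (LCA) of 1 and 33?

Tree insertion order: [33, 8, 41, 7, 1, 18, 10]
Tree (level-order array): [33, 8, 41, 7, 18, None, None, 1, None, 10]
In a BST, the LCA of p=1, q=33 is the first node v on the
root-to-leaf path with p <= v <= q (go left if both < v, right if both > v).
Walk from root:
  at 33: 1 <= 33 <= 33, this is the LCA
LCA = 33


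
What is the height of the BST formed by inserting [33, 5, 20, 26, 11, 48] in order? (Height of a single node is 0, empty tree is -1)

Insertion order: [33, 5, 20, 26, 11, 48]
Tree (level-order array): [33, 5, 48, None, 20, None, None, 11, 26]
Compute height bottom-up (empty subtree = -1):
  height(11) = 1 + max(-1, -1) = 0
  height(26) = 1 + max(-1, -1) = 0
  height(20) = 1 + max(0, 0) = 1
  height(5) = 1 + max(-1, 1) = 2
  height(48) = 1 + max(-1, -1) = 0
  height(33) = 1 + max(2, 0) = 3
Height = 3


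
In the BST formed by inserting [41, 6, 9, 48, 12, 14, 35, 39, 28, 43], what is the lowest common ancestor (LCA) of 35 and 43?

Tree insertion order: [41, 6, 9, 48, 12, 14, 35, 39, 28, 43]
Tree (level-order array): [41, 6, 48, None, 9, 43, None, None, 12, None, None, None, 14, None, 35, 28, 39]
In a BST, the LCA of p=35, q=43 is the first node v on the
root-to-leaf path with p <= v <= q (go left if both < v, right if both > v).
Walk from root:
  at 41: 35 <= 41 <= 43, this is the LCA
LCA = 41


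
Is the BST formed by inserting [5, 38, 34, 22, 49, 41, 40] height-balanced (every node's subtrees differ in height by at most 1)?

Tree (level-order array): [5, None, 38, 34, 49, 22, None, 41, None, None, None, 40]
Definition: a tree is height-balanced if, at every node, |h(left) - h(right)| <= 1 (empty subtree has height -1).
Bottom-up per-node check:
  node 22: h_left=-1, h_right=-1, diff=0 [OK], height=0
  node 34: h_left=0, h_right=-1, diff=1 [OK], height=1
  node 40: h_left=-1, h_right=-1, diff=0 [OK], height=0
  node 41: h_left=0, h_right=-1, diff=1 [OK], height=1
  node 49: h_left=1, h_right=-1, diff=2 [FAIL (|1--1|=2 > 1)], height=2
  node 38: h_left=1, h_right=2, diff=1 [OK], height=3
  node 5: h_left=-1, h_right=3, diff=4 [FAIL (|-1-3|=4 > 1)], height=4
Node 49 violates the condition: |1 - -1| = 2 > 1.
Result: Not balanced


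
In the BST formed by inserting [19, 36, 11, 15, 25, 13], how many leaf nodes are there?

Tree built from: [19, 36, 11, 15, 25, 13]
Tree (level-order array): [19, 11, 36, None, 15, 25, None, 13]
Rule: A leaf has 0 children.
Per-node child counts:
  node 19: 2 child(ren)
  node 11: 1 child(ren)
  node 15: 1 child(ren)
  node 13: 0 child(ren)
  node 36: 1 child(ren)
  node 25: 0 child(ren)
Matching nodes: [13, 25]
Count of leaf nodes: 2


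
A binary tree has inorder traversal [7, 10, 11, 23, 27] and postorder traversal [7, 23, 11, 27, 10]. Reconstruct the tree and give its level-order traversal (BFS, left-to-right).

Inorder:   [7, 10, 11, 23, 27]
Postorder: [7, 23, 11, 27, 10]
Algorithm: postorder visits root last, so walk postorder right-to-left;
each value is the root of the current inorder slice — split it at that
value, recurse on the right subtree first, then the left.
Recursive splits:
  root=10; inorder splits into left=[7], right=[11, 23, 27]
  root=27; inorder splits into left=[11, 23], right=[]
  root=11; inorder splits into left=[], right=[23]
  root=23; inorder splits into left=[], right=[]
  root=7; inorder splits into left=[], right=[]
Reconstructed level-order: [10, 7, 27, 11, 23]
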